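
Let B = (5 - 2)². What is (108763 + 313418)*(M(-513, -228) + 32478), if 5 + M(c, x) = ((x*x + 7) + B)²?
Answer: 1141591133483613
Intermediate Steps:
B = 9 (B = 3² = 9)
M(c, x) = -5 + (16 + x²)² (M(c, x) = -5 + ((x*x + 7) + 9)² = -5 + ((x² + 7) + 9)² = -5 + ((7 + x²) + 9)² = -5 + (16 + x²)²)
(108763 + 313418)*(M(-513, -228) + 32478) = (108763 + 313418)*((-5 + (16 + (-228)²)²) + 32478) = 422181*((-5 + (16 + 51984)²) + 32478) = 422181*((-5 + 52000²) + 32478) = 422181*((-5 + 2704000000) + 32478) = 422181*(2703999995 + 32478) = 422181*2704032473 = 1141591133483613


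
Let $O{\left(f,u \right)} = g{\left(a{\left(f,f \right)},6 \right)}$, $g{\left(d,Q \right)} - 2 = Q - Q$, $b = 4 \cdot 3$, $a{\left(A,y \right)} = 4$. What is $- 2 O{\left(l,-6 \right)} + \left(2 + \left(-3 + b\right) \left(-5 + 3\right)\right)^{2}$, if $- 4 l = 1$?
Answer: $252$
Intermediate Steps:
$l = - \frac{1}{4}$ ($l = \left(- \frac{1}{4}\right) 1 = - \frac{1}{4} \approx -0.25$)
$b = 12$
$g{\left(d,Q \right)} = 2$ ($g{\left(d,Q \right)} = 2 + \left(Q - Q\right) = 2 + 0 = 2$)
$O{\left(f,u \right)} = 2$
$- 2 O{\left(l,-6 \right)} + \left(2 + \left(-3 + b\right) \left(-5 + 3\right)\right)^{2} = \left(-2\right) 2 + \left(2 + \left(-3 + 12\right) \left(-5 + 3\right)\right)^{2} = -4 + \left(2 + 9 \left(-2\right)\right)^{2} = -4 + \left(2 - 18\right)^{2} = -4 + \left(-16\right)^{2} = -4 + 256 = 252$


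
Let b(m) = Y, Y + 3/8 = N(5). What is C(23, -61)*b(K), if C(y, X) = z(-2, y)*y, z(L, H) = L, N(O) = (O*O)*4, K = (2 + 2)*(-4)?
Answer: -18331/4 ≈ -4582.8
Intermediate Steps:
K = -16 (K = 4*(-4) = -16)
N(O) = 4*O² (N(O) = O²*4 = 4*O²)
Y = 797/8 (Y = -3/8 + 4*5² = -3/8 + 4*25 = -3/8 + 100 = 797/8 ≈ 99.625)
C(y, X) = -2*y
b(m) = 797/8
C(23, -61)*b(K) = -2*23*(797/8) = -46*797/8 = -18331/4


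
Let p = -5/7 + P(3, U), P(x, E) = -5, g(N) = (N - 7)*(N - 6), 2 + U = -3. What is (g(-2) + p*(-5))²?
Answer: 495616/49 ≈ 10115.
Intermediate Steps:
U = -5 (U = -2 - 3 = -5)
g(N) = (-7 + N)*(-6 + N)
p = -40/7 (p = -5/7 - 5 = -40/7 ≈ -5.7143)
(g(-2) + p*(-5))² = ((42 + (-2)² - 13*(-2)) - 40/7*(-5))² = ((42 + 4 + 26) + 200/7)² = (72 + 200/7)² = (704/7)² = 495616/49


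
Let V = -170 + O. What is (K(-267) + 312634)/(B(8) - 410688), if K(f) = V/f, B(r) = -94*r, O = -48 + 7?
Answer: -83473489/109854480 ≈ -0.75986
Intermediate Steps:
O = -41
V = -211 (V = -170 - 41 = -211)
K(f) = -211/f
(K(-267) + 312634)/(B(8) - 410688) = (-211/(-267) + 312634)/(-94*8 - 410688) = (-211*(-1/267) + 312634)/(-752 - 410688) = (211/267 + 312634)/(-411440) = (83473489/267)*(-1/411440) = -83473489/109854480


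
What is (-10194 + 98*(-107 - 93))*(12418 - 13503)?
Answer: 32326490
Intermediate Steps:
(-10194 + 98*(-107 - 93))*(12418 - 13503) = (-10194 + 98*(-200))*(-1085) = (-10194 - 19600)*(-1085) = -29794*(-1085) = 32326490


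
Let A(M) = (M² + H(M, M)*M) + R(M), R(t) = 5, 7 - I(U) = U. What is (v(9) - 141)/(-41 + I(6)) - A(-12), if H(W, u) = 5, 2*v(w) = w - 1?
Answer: -3423/40 ≈ -85.575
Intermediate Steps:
I(U) = 7 - U
v(w) = -½ + w/2 (v(w) = (w - 1)/2 = (-1 + w)/2 = -½ + w/2)
A(M) = 5 + M² + 5*M (A(M) = (M² + 5*M) + 5 = 5 + M² + 5*M)
(v(9) - 141)/(-41 + I(6)) - A(-12) = ((-½ + (½)*9) - 141)/(-41 + (7 - 1*6)) - (5 + (-12)² + 5*(-12)) = ((-½ + 9/2) - 141)/(-41 + (7 - 6)) - (5 + 144 - 60) = (4 - 141)/(-41 + 1) - 1*89 = -137/(-40) - 89 = -137*(-1/40) - 89 = 137/40 - 89 = -3423/40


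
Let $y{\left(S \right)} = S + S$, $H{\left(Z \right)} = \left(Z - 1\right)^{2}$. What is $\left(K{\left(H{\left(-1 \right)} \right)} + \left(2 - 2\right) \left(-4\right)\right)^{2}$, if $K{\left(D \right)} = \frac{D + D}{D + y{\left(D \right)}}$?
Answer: $\frac{4}{9} \approx 0.44444$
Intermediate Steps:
$H{\left(Z \right)} = \left(-1 + Z\right)^{2}$
$y{\left(S \right)} = 2 S$
$K{\left(D \right)} = \frac{2}{3}$ ($K{\left(D \right)} = \frac{D + D}{D + 2 D} = \frac{2 D}{3 D} = 2 D \frac{1}{3 D} = \frac{2}{3}$)
$\left(K{\left(H{\left(-1 \right)} \right)} + \left(2 - 2\right) \left(-4\right)\right)^{2} = \left(\frac{2}{3} + \left(2 - 2\right) \left(-4\right)\right)^{2} = \left(\frac{2}{3} + 0 \left(-4\right)\right)^{2} = \left(\frac{2}{3} + 0\right)^{2} = \left(\frac{2}{3}\right)^{2} = \frac{4}{9}$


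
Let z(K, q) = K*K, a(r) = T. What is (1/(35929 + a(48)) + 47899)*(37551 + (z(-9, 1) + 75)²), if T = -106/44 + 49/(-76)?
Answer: 89030819259392115/30034091 ≈ 2.9643e+9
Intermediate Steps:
T = -2553/836 (T = -106*1/44 + 49*(-1/76) = -53/22 - 49/76 = -2553/836 ≈ -3.0538)
a(r) = -2553/836
z(K, q) = K²
(1/(35929 + a(48)) + 47899)*(37551 + (z(-9, 1) + 75)²) = (1/(35929 - 2553/836) + 47899)*(37551 + ((-9)² + 75)²) = (1/(30034091/836) + 47899)*(37551 + (81 + 75)²) = (836/30034091 + 47899)*(37551 + 156²) = 1438602925645*(37551 + 24336)/30034091 = (1438602925645/30034091)*61887 = 89030819259392115/30034091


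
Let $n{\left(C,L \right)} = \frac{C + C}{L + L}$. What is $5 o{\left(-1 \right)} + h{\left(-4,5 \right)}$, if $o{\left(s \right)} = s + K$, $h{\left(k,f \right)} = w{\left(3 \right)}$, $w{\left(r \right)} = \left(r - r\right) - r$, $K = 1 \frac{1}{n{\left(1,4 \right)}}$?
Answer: $12$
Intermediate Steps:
$n{\left(C,L \right)} = \frac{C}{L}$ ($n{\left(C,L \right)} = \frac{2 C}{2 L} = 2 C \frac{1}{2 L} = \frac{C}{L}$)
$K = 4$ ($K = 1 \frac{1}{1 \cdot \frac{1}{4}} = 1 \frac{1}{\frac{1}{4}} = 1 \cdot 4 = 4$)
$w{\left(r \right)} = - r$ ($w{\left(r \right)} = 0 - r = - r$)
$h{\left(k,f \right)} = -3$ ($h{\left(k,f \right)} = \left(-1\right) 3 = -3$)
$o{\left(s \right)} = 4 + s$ ($o{\left(s \right)} = s + 4 = 4 + s$)
$5 o{\left(-1 \right)} + h{\left(-4,5 \right)} = 5 \left(4 - 1\right) - 3 = 5 \cdot 3 - 3 = 15 - 3 = 12$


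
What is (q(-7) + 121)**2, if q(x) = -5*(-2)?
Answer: 17161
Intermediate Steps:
q(x) = 10
(q(-7) + 121)**2 = (10 + 121)**2 = 131**2 = 17161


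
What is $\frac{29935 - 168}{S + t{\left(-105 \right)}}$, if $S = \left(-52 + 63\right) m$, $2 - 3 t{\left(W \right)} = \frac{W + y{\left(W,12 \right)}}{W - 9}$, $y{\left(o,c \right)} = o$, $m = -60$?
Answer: $- \frac{565573}{12539} \approx -45.105$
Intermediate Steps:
$t{\left(W \right)} = \frac{2}{3} - \frac{2 W}{3 \left(-9 + W\right)}$ ($t{\left(W \right)} = \frac{2}{3} - \frac{\left(W + W\right) \frac{1}{W - 9}}{3} = \frac{2}{3} - \frac{2 W \frac{1}{-9 + W}}{3} = \frac{2}{3} - \frac{2 W}{3 \left(-9 + W\right)}$)
$S = -660$ ($S = \left(-52 + 63\right) \left(-60\right) = 11 \left(-60\right) = -660$)
$\frac{29935 - 168}{S + t{\left(-105 \right)}} = \frac{29935 - 168}{-660 - \frac{6}{-9 - 105}} = \frac{29767}{-660 - \frac{6}{-114}} = \frac{29767}{-660 - - \frac{1}{19}} = \frac{29767}{-660 + \frac{1}{19}} = \frac{29767}{- \frac{12539}{19}} = 29767 \left(- \frac{19}{12539}\right) = - \frac{565573}{12539}$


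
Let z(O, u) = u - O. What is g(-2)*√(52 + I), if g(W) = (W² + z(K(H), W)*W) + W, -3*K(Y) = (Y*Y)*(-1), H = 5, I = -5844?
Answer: 272*I*√362/3 ≈ 1725.1*I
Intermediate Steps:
K(Y) = Y²/3 (K(Y) = -Y*Y*(-1)/3 = -Y²*(-1)/3 = -(-1)*Y²/3 = Y²/3)
g(W) = W + W² + W*(-25/3 + W) (g(W) = (W² + (W - 5²/3)*W) + W = (W² + (W - 25/3)*W) + W = (W² + (-25/3 + W)*W) + W = (W² + W*(-25/3 + W)) + W = W + W² + W*(-25/3 + W))
g(-2)*√(52 + I) = ((⅔)*(-2)*(-11 + 3*(-2)))*√(52 - 5844) = ((⅔)*(-2)*(-11 - 6))*√(-5792) = ((⅔)*(-2)*(-17))*(4*I*√362) = 68*(4*I*√362)/3 = 272*I*√362/3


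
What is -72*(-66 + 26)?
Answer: 2880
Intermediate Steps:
-72*(-66 + 26) = -72*(-40) = 2880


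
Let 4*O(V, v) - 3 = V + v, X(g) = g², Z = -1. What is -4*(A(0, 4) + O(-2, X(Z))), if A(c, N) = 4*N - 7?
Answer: -38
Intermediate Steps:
A(c, N) = -7 + 4*N
O(V, v) = ¾ + V/4 + v/4 (O(V, v) = ¾ + (V + v)/4 = ¾ + (V/4 + v/4) = ¾ + V/4 + v/4)
-4*(A(0, 4) + O(-2, X(Z))) = -4*((-7 + 4*4) + (¾ + (¼)*(-2) + (¼)*(-1)²)) = -4*((-7 + 16) + (¾ - ½ + (¼)*1)) = -4*(9 + (¾ - ½ + ¼)) = -4*(9 + ½) = -4*19/2 = -38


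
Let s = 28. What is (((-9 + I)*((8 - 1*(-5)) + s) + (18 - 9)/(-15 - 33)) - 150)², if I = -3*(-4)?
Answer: 189225/256 ≈ 739.16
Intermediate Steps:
I = 12
(((-9 + I)*((8 - 1*(-5)) + s) + (18 - 9)/(-15 - 33)) - 150)² = (((-9 + 12)*((8 - 1*(-5)) + 28) + (18 - 9)/(-15 - 33)) - 150)² = ((3*((8 + 5) + 28) + 9/(-48)) - 150)² = ((3*(13 + 28) + 9*(-1/48)) - 150)² = ((3*41 - 3/16) - 150)² = ((123 - 3/16) - 150)² = (1965/16 - 150)² = (-435/16)² = 189225/256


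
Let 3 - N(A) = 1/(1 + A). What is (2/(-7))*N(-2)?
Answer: -8/7 ≈ -1.1429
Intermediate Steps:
N(A) = 3 - 1/(1 + A)
(2/(-7))*N(-2) = (2/(-7))*((2 + 3*(-2))/(1 - 2)) = (2*(-⅐))*((2 - 6)/(-1)) = -(-2)*(-4)/7 = -2/7*4 = -8/7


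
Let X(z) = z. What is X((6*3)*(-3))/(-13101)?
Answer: 18/4367 ≈ 0.0041218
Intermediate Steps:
X((6*3)*(-3))/(-13101) = ((6*3)*(-3))/(-13101) = (18*(-3))*(-1/13101) = -54*(-1/13101) = 18/4367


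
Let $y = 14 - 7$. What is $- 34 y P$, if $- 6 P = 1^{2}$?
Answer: $\frac{119}{3} \approx 39.667$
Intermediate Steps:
$P = - \frac{1}{6}$ ($P = - \frac{1^{2}}{6} = \left(- \frac{1}{6}\right) 1 = - \frac{1}{6} \approx -0.16667$)
$y = 7$
$- 34 y P = \left(-34\right) 7 \left(- \frac{1}{6}\right) = \left(-238\right) \left(- \frac{1}{6}\right) = \frac{119}{3}$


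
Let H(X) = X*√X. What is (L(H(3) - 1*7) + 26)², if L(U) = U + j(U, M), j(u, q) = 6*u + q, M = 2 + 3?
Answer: 1647 - 756*√3 ≈ 337.57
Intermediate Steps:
M = 5
j(u, q) = q + 6*u
H(X) = X^(3/2)
L(U) = 5 + 7*U (L(U) = U + (5 + 6*U) = 5 + 7*U)
(L(H(3) - 1*7) + 26)² = ((5 + 7*(3^(3/2) - 1*7)) + 26)² = ((5 + 7*(3*√3 - 7)) + 26)² = ((5 + 7*(-7 + 3*√3)) + 26)² = ((5 + (-49 + 21*√3)) + 26)² = ((-44 + 21*√3) + 26)² = (-18 + 21*√3)²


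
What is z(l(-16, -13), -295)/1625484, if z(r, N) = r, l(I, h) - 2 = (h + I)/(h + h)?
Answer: 27/14087528 ≈ 1.9166e-6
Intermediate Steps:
l(I, h) = 2 + (I + h)/(2*h) (l(I, h) = 2 + (h + I)/(h + h) = 2 + (I + h)/((2*h)) = 2 + (I + h)*(1/(2*h)) = 2 + (I + h)/(2*h))
z(l(-16, -13), -295)/1625484 = ((½)*(-16 + 5*(-13))/(-13))/1625484 = ((½)*(-1/13)*(-16 - 65))*(1/1625484) = ((½)*(-1/13)*(-81))*(1/1625484) = (81/26)*(1/1625484) = 27/14087528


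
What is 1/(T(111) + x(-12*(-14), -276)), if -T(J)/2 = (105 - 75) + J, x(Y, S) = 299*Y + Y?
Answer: 1/50118 ≈ 1.9953e-5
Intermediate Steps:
x(Y, S) = 300*Y
T(J) = -60 - 2*J (T(J) = -2*((105 - 75) + J) = -2*(30 + J) = -60 - 2*J)
1/(T(111) + x(-12*(-14), -276)) = 1/((-60 - 2*111) + 300*(-12*(-14))) = 1/((-60 - 222) + 300*168) = 1/(-282 + 50400) = 1/50118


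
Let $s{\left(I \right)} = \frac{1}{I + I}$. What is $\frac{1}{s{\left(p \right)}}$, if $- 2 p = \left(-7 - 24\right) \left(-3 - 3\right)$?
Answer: $-186$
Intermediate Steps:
$p = -93$ ($p = - \frac{\left(-7 - 24\right) \left(-3 - 3\right)}{2} = - \frac{\left(-31\right) \left(-3 - 3\right)}{2} = - \frac{\left(-31\right) \left(-6\right)}{2} = \left(- \frac{1}{2}\right) 186 = -93$)
$s{\left(I \right)} = \frac{1}{2 I}$
$\frac{1}{s{\left(p \right)}} = \frac{1}{\frac{1}{2} \frac{1}{-93}} = \frac{1}{\frac{1}{2} \left(- \frac{1}{93}\right)} = \frac{1}{- \frac{1}{186}} = -186$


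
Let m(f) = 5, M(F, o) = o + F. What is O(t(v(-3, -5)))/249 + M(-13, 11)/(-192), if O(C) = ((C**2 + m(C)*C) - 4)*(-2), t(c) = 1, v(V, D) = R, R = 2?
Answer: -15/2656 ≈ -0.0056476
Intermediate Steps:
M(F, o) = F + o
v(V, D) = 2
O(C) = 8 - 10*C - 2*C**2 (O(C) = ((C**2 + 5*C) - 4)*(-2) = (-4 + C**2 + 5*C)*(-2) = 8 - 10*C - 2*C**2)
O(t(v(-3, -5)))/249 + M(-13, 11)/(-192) = (8 - 10*1 - 2*1**2)/249 + (-13 + 11)/(-192) = (8 - 10 - 2*1)*(1/249) - 2*(-1/192) = (8 - 10 - 2)*(1/249) + 1/96 = -4*1/249 + 1/96 = -4/249 + 1/96 = -15/2656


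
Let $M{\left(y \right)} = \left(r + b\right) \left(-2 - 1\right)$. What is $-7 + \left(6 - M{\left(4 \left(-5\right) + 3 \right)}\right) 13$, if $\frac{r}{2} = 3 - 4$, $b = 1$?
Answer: $32$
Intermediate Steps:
$r = -2$ ($r = 2 \left(3 - 4\right) = 2 \left(-1\right) = -2$)
$M{\left(y \right)} = 3$ ($M{\left(y \right)} = \left(-2 + 1\right) \left(-2 - 1\right) = \left(-1\right) \left(-3\right) = 3$)
$-7 + \left(6 - M{\left(4 \left(-5\right) + 3 \right)}\right) 13 = -7 + \left(6 - 3\right) 13 = -7 + 3 \cdot 13 = -7 + 39 = 32$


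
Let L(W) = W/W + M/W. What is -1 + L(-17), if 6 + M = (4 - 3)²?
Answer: 5/17 ≈ 0.29412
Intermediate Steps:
M = -5 (M = -6 + (4 - 3)² = -6 + 1² = -6 + 1 = -5)
L(W) = 1 - 5/W (L(W) = W/W - 5/W = 1 - 5/W)
-1 + L(-17) = -1 + (-5 - 17)/(-17) = -1 - 1/17*(-22) = -1 + 22/17 = 5/17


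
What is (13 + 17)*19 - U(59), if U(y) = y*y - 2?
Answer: -2909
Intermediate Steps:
U(y) = -2 + y² (U(y) = y² - 2 = -2 + y²)
(13 + 17)*19 - U(59) = (13 + 17)*19 - (-2 + 59²) = 30*19 - (-2 + 3481) = 570 - 1*3479 = 570 - 3479 = -2909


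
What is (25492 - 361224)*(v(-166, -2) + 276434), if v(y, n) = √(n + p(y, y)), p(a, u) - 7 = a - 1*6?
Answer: -92807739688 - 335732*I*√167 ≈ -9.2808e+10 - 4.3386e+6*I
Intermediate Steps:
p(a, u) = 1 + a (p(a, u) = 7 + (a - 1*6) = 7 + (a - 6) = 7 + (-6 + a) = 1 + a)
v(y, n) = √(1 + n + y) (v(y, n) = √(n + (1 + y)) = √(1 + n + y))
(25492 - 361224)*(v(-166, -2) + 276434) = (25492 - 361224)*(√(1 - 2 - 166) + 276434) = -335732*(√(-167) + 276434) = -335732*(I*√167 + 276434) = -335732*(276434 + I*√167) = -92807739688 - 335732*I*√167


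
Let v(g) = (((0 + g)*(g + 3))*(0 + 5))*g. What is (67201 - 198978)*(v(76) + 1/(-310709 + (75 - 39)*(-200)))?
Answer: -95579932491233583/317909 ≈ -3.0065e+11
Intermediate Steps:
v(g) = 5*g²*(3 + g) (v(g) = ((g*(3 + g))*5)*g = (5*g*(3 + g))*g = 5*g²*(3 + g))
(67201 - 198978)*(v(76) + 1/(-310709 + (75 - 39)*(-200))) = (67201 - 198978)*(5*76²*(3 + 76) + 1/(-310709 + (75 - 39)*(-200))) = -131777*(5*5776*79 + 1/(-310709 + 36*(-200))) = -131777*(2281520 + 1/(-310709 - 7200)) = -131777*(2281520 + 1/(-317909)) = -131777*(2281520 - 1/317909) = -131777*725315741679/317909 = -95579932491233583/317909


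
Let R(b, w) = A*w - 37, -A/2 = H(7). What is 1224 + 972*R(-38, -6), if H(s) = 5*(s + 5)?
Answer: 665100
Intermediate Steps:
H(s) = 25 + 5*s (H(s) = 5*(5 + s) = 25 + 5*s)
A = -120 (A = -2*(25 + 5*7) = -2*(25 + 35) = -2*60 = -120)
R(b, w) = -37 - 120*w (R(b, w) = -120*w - 37 = -37 - 120*w)
1224 + 972*R(-38, -6) = 1224 + 972*(-37 - 120*(-6)) = 1224 + 972*(-37 + 720) = 1224 + 972*683 = 1224 + 663876 = 665100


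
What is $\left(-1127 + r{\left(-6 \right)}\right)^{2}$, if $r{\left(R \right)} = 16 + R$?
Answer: $1247689$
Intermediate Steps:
$\left(-1127 + r{\left(-6 \right)}\right)^{2} = \left(-1127 + \left(16 - 6\right)\right)^{2} = \left(-1127 + 10\right)^{2} = \left(-1117\right)^{2} = 1247689$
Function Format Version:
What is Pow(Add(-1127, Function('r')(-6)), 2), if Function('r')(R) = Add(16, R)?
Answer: 1247689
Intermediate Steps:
Pow(Add(-1127, Function('r')(-6)), 2) = Pow(Add(-1127, Add(16, -6)), 2) = Pow(Add(-1127, 10), 2) = Pow(-1117, 2) = 1247689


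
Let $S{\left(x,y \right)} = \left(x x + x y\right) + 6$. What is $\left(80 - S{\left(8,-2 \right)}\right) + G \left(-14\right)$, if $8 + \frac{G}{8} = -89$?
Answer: $10890$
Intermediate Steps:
$G = -776$ ($G = -64 + 8 \left(-89\right) = -64 - 712 = -776$)
$S{\left(x,y \right)} = 6 + x^{2} + x y$ ($S{\left(x,y \right)} = \left(x^{2} + x y\right) + 6 = 6 + x^{2} + x y$)
$\left(80 - S{\left(8,-2 \right)}\right) + G \left(-14\right) = \left(80 - \left(6 + 8^{2} + 8 \left(-2\right)\right)\right) - -10864 = \left(80 - \left(6 + 64 - 16\right)\right) + 10864 = \left(80 - 54\right) + 10864 = 26 + 10864 = 10890$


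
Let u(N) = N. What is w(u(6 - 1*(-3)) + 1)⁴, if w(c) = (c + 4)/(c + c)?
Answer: 2401/10000 ≈ 0.24010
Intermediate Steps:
w(c) = (4 + c)/(2*c) (w(c) = (4 + c)/((2*c)) = (4 + c)*(1/(2*c)) = (4 + c)/(2*c))
w(u(6 - 1*(-3)) + 1)⁴ = ((4 + ((6 - 1*(-3)) + 1))/(2*((6 - 1*(-3)) + 1)))⁴ = ((4 + ((6 + 3) + 1))/(2*((6 + 3) + 1)))⁴ = ((4 + (9 + 1))/(2*(9 + 1)))⁴ = ((½)*(4 + 10)/10)⁴ = ((½)*(⅒)*14)⁴ = (7/10)⁴ = 2401/10000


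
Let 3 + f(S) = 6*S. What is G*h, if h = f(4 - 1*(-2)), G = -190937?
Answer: -6300921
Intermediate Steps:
f(S) = -3 + 6*S
h = 33 (h = -3 + 6*(4 - 1*(-2)) = -3 + 6*(4 + 2) = -3 + 6*6 = -3 + 36 = 33)
G*h = -190937*33 = -6300921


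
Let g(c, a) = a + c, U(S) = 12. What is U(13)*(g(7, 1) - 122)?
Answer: -1368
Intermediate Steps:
U(13)*(g(7, 1) - 122) = 12*((1 + 7) - 122) = 12*(8 - 122) = 12*(-114) = -1368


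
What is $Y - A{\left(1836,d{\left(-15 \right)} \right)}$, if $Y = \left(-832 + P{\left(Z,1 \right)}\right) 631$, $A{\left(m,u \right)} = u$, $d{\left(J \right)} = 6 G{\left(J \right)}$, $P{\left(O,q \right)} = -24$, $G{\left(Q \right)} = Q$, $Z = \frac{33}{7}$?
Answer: $-540046$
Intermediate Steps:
$Z = \frac{33}{7}$ ($Z = 33 \cdot \frac{1}{7} = \frac{33}{7} \approx 4.7143$)
$d{\left(J \right)} = 6 J$
$Y = -540136$ ($Y = \left(-832 - 24\right) 631 = \left(-856\right) 631 = -540136$)
$Y - A{\left(1836,d{\left(-15 \right)} \right)} = -540136 - 6 \left(-15\right) = -540136 - -90 = -540136 + 90 = -540046$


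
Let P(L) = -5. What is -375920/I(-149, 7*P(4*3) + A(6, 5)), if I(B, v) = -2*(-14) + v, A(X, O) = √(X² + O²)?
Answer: -657860/3 - 93980*√61/3 ≈ -4.6396e+5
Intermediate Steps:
A(X, O) = √(O² + X²)
I(B, v) = 28 + v
-375920/I(-149, 7*P(4*3) + A(6, 5)) = -375920/(28 + (7*(-5) + √(5² + 6²))) = -375920/(28 + (-35 + √(25 + 36))) = -375920/(28 + (-35 + √61)) = -375920/(-7 + √61)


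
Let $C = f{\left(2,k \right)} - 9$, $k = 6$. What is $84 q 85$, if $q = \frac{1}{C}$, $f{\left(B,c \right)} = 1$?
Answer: $- \frac{1785}{2} \approx -892.5$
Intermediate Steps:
$C = -8$ ($C = 1 - 9 = -8$)
$q = - \frac{1}{8}$ ($q = \frac{1}{-8} = - \frac{1}{8} \approx -0.125$)
$84 q 85 = 84 \left(- \frac{1}{8}\right) 85 = \left(- \frac{21}{2}\right) 85 = - \frac{1785}{2}$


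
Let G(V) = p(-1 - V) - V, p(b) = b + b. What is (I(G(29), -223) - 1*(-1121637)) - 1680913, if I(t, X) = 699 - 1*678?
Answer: -559255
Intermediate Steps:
p(b) = 2*b
G(V) = -2 - 3*V (G(V) = 2*(-1 - V) - V = (-2 - 2*V) - V = -2 - 3*V)
I(t, X) = 21 (I(t, X) = 699 - 678 = 21)
(I(G(29), -223) - 1*(-1121637)) - 1680913 = (21 - 1*(-1121637)) - 1680913 = (21 + 1121637) - 1680913 = 1121658 - 1680913 = -559255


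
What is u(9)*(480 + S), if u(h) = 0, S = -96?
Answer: 0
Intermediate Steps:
u(9)*(480 + S) = 0*(480 - 96) = 0*384 = 0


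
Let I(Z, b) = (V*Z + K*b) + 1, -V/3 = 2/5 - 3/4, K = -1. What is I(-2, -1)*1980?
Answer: -198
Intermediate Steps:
V = 21/20 (V = -3*(2/5 - 3/4) = -3*(-7/20) = 21/20 ≈ 1.0500)
I(Z, b) = 1 - b + 21*Z/20 (I(Z, b) = (21*Z/20 - b) + 1 = (-b + 21*Z/20) + 1 = 1 - b + 21*Z/20)
I(-2, -1)*1980 = (1 - 1*(-1) + (21/20)*(-2))*1980 = (1 + 1 - 21/10)*1980 = -1/10*1980 = -198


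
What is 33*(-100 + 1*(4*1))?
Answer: -3168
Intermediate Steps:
33*(-100 + 1*(4*1)) = 33*(-100 + 1*4) = 33*(-100 + 4) = 33*(-96) = -3168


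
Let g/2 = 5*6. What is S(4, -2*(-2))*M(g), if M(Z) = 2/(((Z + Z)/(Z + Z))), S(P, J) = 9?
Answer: 18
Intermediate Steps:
g = 60 (g = 2*(5*6) = 2*30 = 60)
M(Z) = 2 (M(Z) = 2/(((2*Z)/((2*Z)))) = 2/(((2*Z)*(1/(2*Z)))) = 2/1 = 2*1 = 2)
S(4, -2*(-2))*M(g) = 9*2 = 18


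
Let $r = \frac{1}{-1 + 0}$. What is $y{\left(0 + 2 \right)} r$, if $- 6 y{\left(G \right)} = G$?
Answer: $\frac{1}{3} \approx 0.33333$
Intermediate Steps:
$y{\left(G \right)} = - \frac{G}{6}$
$r = -1$ ($r = \frac{1}{-1} = -1$)
$y{\left(0 + 2 \right)} r = - \frac{0 + 2}{6} \left(-1\right) = \left(- \frac{1}{6}\right) 2 \left(-1\right) = \left(- \frac{1}{3}\right) \left(-1\right) = \frac{1}{3}$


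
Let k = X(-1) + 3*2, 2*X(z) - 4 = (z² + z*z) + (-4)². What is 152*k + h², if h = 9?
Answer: 2665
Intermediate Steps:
X(z) = 10 + z² (X(z) = 2 + ((z² + z*z) + (-4)²)/2 = 2 + ((z² + z²) + 16)/2 = 2 + (2*z² + 16)/2 = 2 + (16 + 2*z²)/2 = 2 + (8 + z²) = 10 + z²)
k = 17 (k = (10 + (-1)²) + 3*2 = (10 + 1) + 6 = 11 + 6 = 17)
152*k + h² = 152*17 + 9² = 2584 + 81 = 2665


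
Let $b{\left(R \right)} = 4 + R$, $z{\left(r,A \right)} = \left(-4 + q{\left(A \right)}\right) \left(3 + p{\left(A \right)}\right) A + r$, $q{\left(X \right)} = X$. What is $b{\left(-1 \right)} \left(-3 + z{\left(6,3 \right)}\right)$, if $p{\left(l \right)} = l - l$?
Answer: $-18$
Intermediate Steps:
$p{\left(l \right)} = 0$
$z{\left(r,A \right)} = r + A \left(-12 + 3 A\right)$ ($z{\left(r,A \right)} = \left(-4 + A\right) \left(3 + 0\right) A + r = \left(-4 + A\right) 3 A + r = \left(-12 + 3 A\right) A + r = A \left(-12 + 3 A\right) + r = r + A \left(-12 + 3 A\right)$)
$b{\left(-1 \right)} \left(-3 + z{\left(6,3 \right)}\right) = \left(4 - 1\right) \left(-3 + \left(6 - 36 + 3 \cdot 3^{2}\right)\right) = 3 \left(-3 + \left(6 - 36 + 3 \cdot 9\right)\right) = 3 \left(-3 + \left(6 - 36 + 27\right)\right) = 3 \left(-3 - 3\right) = 3 \left(-6\right) = -18$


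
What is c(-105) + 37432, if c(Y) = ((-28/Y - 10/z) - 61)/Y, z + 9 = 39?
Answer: 58956316/1575 ≈ 37433.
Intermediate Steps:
z = 30 (z = -9 + 39 = 30)
c(Y) = (-184/3 - 28/Y)/Y (c(Y) = ((-28/Y - 10/30) - 61)/Y = ((-28/Y - 10*1/30) - 61)/Y = ((-28/Y - 1/3) - 61)/Y = ((-1/3 - 28/Y) - 61)/Y = (-184/3 - 28/Y)/Y)
c(-105) + 37432 = (4/3)*(-21 - 46*(-105))/(-105)**2 + 37432 = (4/3)*(1/11025)*(-21 + 4830) + 37432 = (4/3)*(1/11025)*4809 + 37432 = 916/1575 + 37432 = 58956316/1575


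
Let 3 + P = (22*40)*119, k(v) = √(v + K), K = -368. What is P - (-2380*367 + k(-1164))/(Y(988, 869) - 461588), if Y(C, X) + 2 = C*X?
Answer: 20785818777/198491 - I*√383/198491 ≈ 1.0472e+5 - 9.8596e-5*I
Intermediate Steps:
Y(C, X) = -2 + C*X
k(v) = √(-368 + v) (k(v) = √(v - 368) = √(-368 + v))
P = 104717 (P = -3 + (22*40)*119 = -3 + 880*119 = -3 + 104720 = 104717)
P - (-2380*367 + k(-1164))/(Y(988, 869) - 461588) = 104717 - (-2380*367 + √(-368 - 1164))/((-2 + 988*869) - 461588) = 104717 - (-873460 + √(-1532))/((-2 + 858572) - 461588) = 104717 - (-873460 + 2*I*√383)/(858570 - 461588) = 104717 - (-873460 + 2*I*√383)/396982 = 104717 - (-436730/198491 + I*√383/198491) = 104717 + (436730/198491 - I*√383/198491) = 20785818777/198491 - I*√383/198491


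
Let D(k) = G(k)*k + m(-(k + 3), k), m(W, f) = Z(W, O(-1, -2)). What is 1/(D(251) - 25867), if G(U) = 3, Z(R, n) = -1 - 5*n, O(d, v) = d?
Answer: -1/25110 ≈ -3.9825e-5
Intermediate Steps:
m(W, f) = 4 (m(W, f) = -1 - 5*(-1) = -1 + 5 = 4)
D(k) = 4 + 3*k (D(k) = 3*k + 4 = 4 + 3*k)
1/(D(251) - 25867) = 1/((4 + 3*251) - 25867) = 1/((4 + 753) - 25867) = 1/(757 - 25867) = 1/(-25110) = -1/25110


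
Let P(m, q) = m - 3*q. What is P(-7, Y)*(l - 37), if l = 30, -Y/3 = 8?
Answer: -455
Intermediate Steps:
Y = -24 (Y = -3*8 = -24)
P(-7, Y)*(l - 37) = (-7 - 3*(-24))*(30 - 37) = (-7 + 72)*(-7) = 65*(-7) = -455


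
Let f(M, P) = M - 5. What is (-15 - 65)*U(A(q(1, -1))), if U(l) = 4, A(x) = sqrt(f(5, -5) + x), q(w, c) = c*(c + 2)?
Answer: -320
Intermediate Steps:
f(M, P) = -5 + M
q(w, c) = c*(2 + c)
A(x) = sqrt(x) (A(x) = sqrt((-5 + 5) + x) = sqrt(0 + x) = sqrt(x))
(-15 - 65)*U(A(q(1, -1))) = (-15 - 65)*4 = -80*4 = -320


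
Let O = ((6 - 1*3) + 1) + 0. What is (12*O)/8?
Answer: 6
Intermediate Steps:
O = 4 (O = ((6 - 3) + 1) + 0 = (3 + 1) + 0 = 4 + 0 = 4)
(12*O)/8 = (12*4)/8 = 48*(⅛) = 6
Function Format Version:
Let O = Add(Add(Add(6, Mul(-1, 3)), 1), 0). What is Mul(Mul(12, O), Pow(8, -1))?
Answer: 6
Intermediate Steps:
O = 4 (O = Add(Add(Add(6, -3), 1), 0) = Add(Add(3, 1), 0) = Add(4, 0) = 4)
Mul(Mul(12, O), Pow(8, -1)) = Mul(Mul(12, 4), Pow(8, -1)) = Mul(48, Rational(1, 8)) = 6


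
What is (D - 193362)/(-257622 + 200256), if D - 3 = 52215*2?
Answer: 9881/6374 ≈ 1.5502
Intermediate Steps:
D = 104433 (D = 3 + 52215*2 = 3 + 104430 = 104433)
(D - 193362)/(-257622 + 200256) = (104433 - 193362)/(-257622 + 200256) = -88929/(-57366) = -88929*(-1/57366) = 9881/6374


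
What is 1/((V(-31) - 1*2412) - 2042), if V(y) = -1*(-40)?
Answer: -1/4414 ≈ -0.00022655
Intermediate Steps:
V(y) = 40
1/((V(-31) - 1*2412) - 2042) = 1/((40 - 1*2412) - 2042) = 1/((40 - 2412) - 2042) = 1/(-2372 - 2042) = 1/(-4414) = -1/4414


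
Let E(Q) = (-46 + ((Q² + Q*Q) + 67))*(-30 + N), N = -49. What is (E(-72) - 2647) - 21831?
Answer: -845209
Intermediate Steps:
E(Q) = -1659 - 158*Q² (E(Q) = (-46 + ((Q² + Q*Q) + 67))*(-30 - 49) = (-46 + ((Q² + Q²) + 67))*(-79) = (-46 + (2*Q² + 67))*(-79) = (-46 + (67 + 2*Q²))*(-79) = (21 + 2*Q²)*(-79) = -1659 - 158*Q²)
(E(-72) - 2647) - 21831 = ((-1659 - 158*(-72)²) - 2647) - 21831 = ((-1659 - 158*5184) - 2647) - 21831 = ((-1659 - 819072) - 2647) - 21831 = (-820731 - 2647) - 21831 = -823378 - 21831 = -845209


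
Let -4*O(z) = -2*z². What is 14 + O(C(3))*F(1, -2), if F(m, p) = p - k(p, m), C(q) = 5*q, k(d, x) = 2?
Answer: -436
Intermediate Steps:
F(m, p) = -2 + p (F(m, p) = p - 1*2 = p - 2 = -2 + p)
O(z) = z²/2 (O(z) = -(-1)*z²/2 = z²/2)
14 + O(C(3))*F(1, -2) = 14 + ((5*3)²/2)*(-2 - 2) = 14 + ((½)*15²)*(-4) = 14 + ((½)*225)*(-4) = 14 + (225/2)*(-4) = 14 - 450 = -436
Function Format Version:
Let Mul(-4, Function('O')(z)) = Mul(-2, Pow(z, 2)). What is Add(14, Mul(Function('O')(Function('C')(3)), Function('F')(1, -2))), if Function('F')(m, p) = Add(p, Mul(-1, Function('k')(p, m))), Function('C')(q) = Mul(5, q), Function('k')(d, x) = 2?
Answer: -436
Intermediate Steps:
Function('F')(m, p) = Add(-2, p) (Function('F')(m, p) = Add(p, Mul(-1, 2)) = Add(p, -2) = Add(-2, p))
Function('O')(z) = Mul(Rational(1, 2), Pow(z, 2)) (Function('O')(z) = Mul(Rational(-1, 4), Mul(-2, Pow(z, 2))) = Mul(Rational(1, 2), Pow(z, 2)))
Add(14, Mul(Function('O')(Function('C')(3)), Function('F')(1, -2))) = Add(14, Mul(Mul(Rational(1, 2), Pow(Mul(5, 3), 2)), Add(-2, -2))) = Add(14, Mul(Mul(Rational(1, 2), Pow(15, 2)), -4)) = Add(14, Mul(Mul(Rational(1, 2), 225), -4)) = Add(14, Mul(Rational(225, 2), -4)) = Add(14, -450) = -436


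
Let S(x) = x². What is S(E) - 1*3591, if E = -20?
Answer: -3191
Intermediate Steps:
S(E) - 1*3591 = (-20)² - 1*3591 = 400 - 3591 = -3191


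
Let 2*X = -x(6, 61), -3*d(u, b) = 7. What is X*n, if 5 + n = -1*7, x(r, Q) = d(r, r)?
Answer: -14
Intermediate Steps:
d(u, b) = -7/3 (d(u, b) = -⅓*7 = -7/3)
x(r, Q) = -7/3
n = -12 (n = -5 - 1*7 = -5 - 7 = -12)
X = 7/6 (X = (-1*(-7/3))/2 = (½)*(7/3) = 7/6 ≈ 1.1667)
X*n = (7/6)*(-12) = -14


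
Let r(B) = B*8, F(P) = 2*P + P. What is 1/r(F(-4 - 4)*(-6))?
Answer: 1/1152 ≈ 0.00086806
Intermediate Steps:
F(P) = 3*P
r(B) = 8*B
1/r(F(-4 - 4)*(-6)) = 1/(8*((3*(-4 - 4))*(-6))) = 1/(8*((3*(-8))*(-6))) = 1/(8*(-24*(-6))) = 1/(8*144) = 1/1152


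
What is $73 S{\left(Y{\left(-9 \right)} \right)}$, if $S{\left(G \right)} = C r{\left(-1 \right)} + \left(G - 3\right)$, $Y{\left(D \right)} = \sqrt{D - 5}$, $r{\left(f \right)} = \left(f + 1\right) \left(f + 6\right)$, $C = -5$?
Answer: $-219 + 73 i \sqrt{14} \approx -219.0 + 273.14 i$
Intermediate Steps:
$r{\left(f \right)} = \left(1 + f\right) \left(6 + f\right)$
$Y{\left(D \right)} = \sqrt{-5 + D}$
$S{\left(G \right)} = -3 + G$ ($S{\left(G \right)} = - 5 \left(6 + \left(-1\right)^{2} + 7 \left(-1\right)\right) + \left(G - 3\right) = - 5 \left(6 + 1 - 7\right) + \left(G - 3\right) = \left(-5\right) 0 + \left(-3 + G\right) = 0 + \left(-3 + G\right) = -3 + G$)
$73 S{\left(Y{\left(-9 \right)} \right)} = 73 \left(-3 + \sqrt{-5 - 9}\right) = 73 \left(-3 + \sqrt{-14}\right) = 73 \left(-3 + i \sqrt{14}\right) = -219 + 73 i \sqrt{14}$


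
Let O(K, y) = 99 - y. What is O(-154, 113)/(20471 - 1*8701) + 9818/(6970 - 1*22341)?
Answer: -57886527/90458335 ≈ -0.63993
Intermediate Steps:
O(-154, 113)/(20471 - 1*8701) + 9818/(6970 - 1*22341) = (99 - 1*113)/(20471 - 1*8701) + 9818/(6970 - 1*22341) = (99 - 113)/(20471 - 8701) + 9818/(6970 - 22341) = -14/11770 + 9818/(-15371) = -14*1/11770 + 9818*(-1/15371) = -7/5885 - 9818/15371 = -57886527/90458335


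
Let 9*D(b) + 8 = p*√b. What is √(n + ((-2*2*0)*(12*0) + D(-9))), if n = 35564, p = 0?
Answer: 14*√1633/3 ≈ 188.58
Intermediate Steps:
D(b) = -8/9 (D(b) = -8/9 + (0*√b)/9 = -8/9 + (⅑)*0 = -8/9 + 0 = -8/9)
√(n + ((-2*2*0)*(12*0) + D(-9))) = √(35564 + ((-2*2*0)*(12*0) - 8/9)) = √(35564 + (-4*0*0 - 8/9)) = √(35564 + (0*0 - 8/9)) = √(35564 + (0 - 8/9)) = √(35564 - 8/9) = √(320068/9) = 14*√1633/3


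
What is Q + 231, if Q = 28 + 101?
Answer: 360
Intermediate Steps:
Q = 129
Q + 231 = 129 + 231 = 360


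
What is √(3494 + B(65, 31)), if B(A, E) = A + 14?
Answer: 3*√397 ≈ 59.775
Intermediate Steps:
B(A, E) = 14 + A
√(3494 + B(65, 31)) = √(3494 + (14 + 65)) = √(3494 + 79) = √3573 = 3*√397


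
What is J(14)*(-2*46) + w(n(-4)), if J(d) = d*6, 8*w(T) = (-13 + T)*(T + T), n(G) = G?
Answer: -7711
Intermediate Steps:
w(T) = T*(-13 + T)/4 (w(T) = ((-13 + T)*(T + T))/8 = ((-13 + T)*(2*T))/8 = (2*T*(-13 + T))/8 = T*(-13 + T)/4)
J(d) = 6*d
J(14)*(-2*46) + w(n(-4)) = (6*14)*(-2*46) + (¼)*(-4)*(-13 - 4) = 84*(-92) + (¼)*(-4)*(-17) = -7728 + 17 = -7711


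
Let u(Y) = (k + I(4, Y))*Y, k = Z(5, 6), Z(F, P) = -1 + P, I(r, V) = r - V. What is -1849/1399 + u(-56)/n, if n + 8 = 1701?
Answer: -8222717/2368507 ≈ -3.4717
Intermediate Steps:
n = 1693 (n = -8 + 1701 = 1693)
k = 5 (k = -1 + 6 = 5)
u(Y) = Y*(9 - Y) (u(Y) = (5 + (4 - Y))*Y = (9 - Y)*Y = Y*(9 - Y))
-1849/1399 + u(-56)/n = -1849/1399 - 56*(9 - 1*(-56))/1693 = -1849*1/1399 - 56*(9 + 56)*(1/1693) = -1849/1399 - 56*65*(1/1693) = -1849/1399 - 3640*1/1693 = -1849/1399 - 3640/1693 = -8222717/2368507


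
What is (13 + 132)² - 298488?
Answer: -277463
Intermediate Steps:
(13 + 132)² - 298488 = 145² - 298488 = 21025 - 298488 = -277463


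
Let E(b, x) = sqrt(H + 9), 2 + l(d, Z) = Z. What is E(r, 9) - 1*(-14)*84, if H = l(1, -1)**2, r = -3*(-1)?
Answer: 1176 + 3*sqrt(2) ≈ 1180.2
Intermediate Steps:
r = 3
l(d, Z) = -2 + Z
H = 9 (H = (-2 - 1)**2 = (-3)**2 = 9)
E(b, x) = 3*sqrt(2) (E(b, x) = sqrt(9 + 9) = sqrt(18) = 3*sqrt(2))
E(r, 9) - 1*(-14)*84 = 3*sqrt(2) - 1*(-14)*84 = 3*sqrt(2) + 14*84 = 3*sqrt(2) + 1176 = 1176 + 3*sqrt(2)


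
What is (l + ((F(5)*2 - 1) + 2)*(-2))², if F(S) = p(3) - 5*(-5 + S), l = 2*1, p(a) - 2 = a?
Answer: 400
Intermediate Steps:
p(a) = 2 + a
l = 2
F(S) = 30 - 5*S (F(S) = (2 + 3) - 5*(-5 + S) = 5 + (25 - 5*S) = 30 - 5*S)
(l + ((F(5)*2 - 1) + 2)*(-2))² = (2 + (((30 - 5*5)*2 - 1) + 2)*(-2))² = (2 + (((30 - 25)*2 - 1) + 2)*(-2))² = (2 + ((5*2 - 1) + 2)*(-2))² = (2 + ((10 - 1) + 2)*(-2))² = (2 + (9 + 2)*(-2))² = (2 + 11*(-2))² = (2 - 22)² = (-20)² = 400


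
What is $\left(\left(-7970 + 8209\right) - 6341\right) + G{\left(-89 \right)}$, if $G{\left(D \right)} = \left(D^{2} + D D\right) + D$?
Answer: $9651$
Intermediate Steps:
$G{\left(D \right)} = D + 2 D^{2}$ ($G{\left(D \right)} = \left(D^{2} + D^{2}\right) + D = 2 D^{2} + D = D + 2 D^{2}$)
$\left(\left(-7970 + 8209\right) - 6341\right) + G{\left(-89 \right)} = \left(\left(-7970 + 8209\right) - 6341\right) - 89 \left(1 + 2 \left(-89\right)\right) = \left(239 - 6341\right) - 89 \left(1 - 178\right) = -6102 - -15753 = -6102 + 15753 = 9651$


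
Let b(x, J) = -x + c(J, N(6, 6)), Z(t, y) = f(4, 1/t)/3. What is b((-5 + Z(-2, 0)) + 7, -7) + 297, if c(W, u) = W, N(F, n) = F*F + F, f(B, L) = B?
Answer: 860/3 ≈ 286.67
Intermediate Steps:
N(F, n) = F + F² (N(F, n) = F² + F = F + F²)
Z(t, y) = 4/3
b(x, J) = J - x (b(x, J) = -x + J = J - x)
b((-5 + Z(-2, 0)) + 7, -7) + 297 = (-7 - ((-5 + 4/3) + 7)) + 297 = (-7 - (-11/3 + 7)) + 297 = (-7 - 1*10/3) + 297 = (-7 - 10/3) + 297 = -31/3 + 297 = 860/3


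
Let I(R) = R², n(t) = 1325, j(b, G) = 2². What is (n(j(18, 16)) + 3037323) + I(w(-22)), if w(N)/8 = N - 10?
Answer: 3104184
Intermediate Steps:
w(N) = -80 + 8*N (w(N) = 8*(N - 10) = 8*(-10 + N) = -80 + 8*N)
j(b, G) = 4
(n(j(18, 16)) + 3037323) + I(w(-22)) = (1325 + 3037323) + (-80 + 8*(-22))² = 3038648 + (-80 - 176)² = 3038648 + (-256)² = 3038648 + 65536 = 3104184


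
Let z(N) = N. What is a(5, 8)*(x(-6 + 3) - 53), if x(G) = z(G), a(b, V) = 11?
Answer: -616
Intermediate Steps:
x(G) = G
a(5, 8)*(x(-6 + 3) - 53) = 11*((-6 + 3) - 53) = 11*(-3 - 53) = 11*(-56) = -616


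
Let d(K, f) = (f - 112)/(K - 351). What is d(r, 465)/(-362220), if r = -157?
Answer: 353/184007760 ≈ 1.9184e-6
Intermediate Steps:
d(K, f) = (-112 + f)/(-351 + K)
d(r, 465)/(-362220) = ((-112 + 465)/(-351 - 157))/(-362220) = (353/(-508))*(-1/362220) = -1/508*353*(-1/362220) = -353/508*(-1/362220) = 353/184007760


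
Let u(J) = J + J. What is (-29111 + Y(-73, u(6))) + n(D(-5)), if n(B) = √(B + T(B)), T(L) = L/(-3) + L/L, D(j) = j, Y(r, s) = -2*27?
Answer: -29165 + I*√21/3 ≈ -29165.0 + 1.5275*I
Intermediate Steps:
u(J) = 2*J
Y(r, s) = -54
T(L) = 1 - L/3 (T(L) = L*(-⅓) + 1 = -L/3 + 1 = 1 - L/3)
n(B) = √(1 + 2*B/3) (n(B) = √(B + (1 - B/3)) = √(1 + 2*B/3))
(-29111 + Y(-73, u(6))) + n(D(-5)) = (-29111 - 54) + √(9 + 6*(-5))/3 = -29165 + √(9 - 30)/3 = -29165 + √(-21)/3 = -29165 + (I*√21)/3 = -29165 + I*√21/3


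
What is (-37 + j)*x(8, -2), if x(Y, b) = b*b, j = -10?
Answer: -188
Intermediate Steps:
x(Y, b) = b²
(-37 + j)*x(8, -2) = (-37 - 10)*(-2)² = -47*4 = -188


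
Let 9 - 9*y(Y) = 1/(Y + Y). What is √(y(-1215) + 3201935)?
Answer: √2100790209630/810 ≈ 1789.4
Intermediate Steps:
y(Y) = 1 - 1/(18*Y) (y(Y) = 1 - 1/(9*(Y + Y)) = 1 - 1/(2*Y)/9 = 1 - 1/(18*Y))
√(y(-1215) + 3201935) = √((-1/18 - 1215)/(-1215) + 3201935) = √(-1/1215*(-21871/18) + 3201935) = √(21871/21870 + 3201935) = √(70026340321/21870) = √2100790209630/810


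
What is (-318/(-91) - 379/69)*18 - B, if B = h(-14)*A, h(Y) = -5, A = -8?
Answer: -159002/2093 ≈ -75.969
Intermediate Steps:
B = 40 (B = -5*(-8) = 40)
(-318/(-91) - 379/69)*18 - B = (-318/(-91) - 379/69)*18 - 1*40 = (-318*(-1/91) - 379*1/69)*18 - 40 = (318/91 - 379/69)*18 - 40 = -12547/6279*18 - 40 = -75282/2093 - 40 = -159002/2093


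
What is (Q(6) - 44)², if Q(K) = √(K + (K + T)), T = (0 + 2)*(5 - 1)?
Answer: 1956 - 176*√5 ≈ 1562.5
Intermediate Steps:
T = 8 (T = 2*4 = 8)
Q(K) = √(8 + 2*K) (Q(K) = √(K + (K + 8)) = √(K + (8 + K)) = √(8 + 2*K))
(Q(6) - 44)² = (√(8 + 2*6) - 44)² = (√(8 + 12) - 44)² = (√20 - 44)² = (2*√5 - 44)² = (-44 + 2*√5)²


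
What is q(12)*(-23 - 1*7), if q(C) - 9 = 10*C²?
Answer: -43470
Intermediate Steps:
q(C) = 9 + 10*C²
q(12)*(-23 - 1*7) = (9 + 10*12²)*(-23 - 1*7) = (9 + 10*144)*(-23 - 7) = (9 + 1440)*(-30) = 1449*(-30) = -43470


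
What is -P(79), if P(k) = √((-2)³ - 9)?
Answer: -I*√17 ≈ -4.1231*I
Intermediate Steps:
P(k) = I*√17 (P(k) = √(-8 - 9) = √(-17) = I*√17)
-P(79) = -I*√17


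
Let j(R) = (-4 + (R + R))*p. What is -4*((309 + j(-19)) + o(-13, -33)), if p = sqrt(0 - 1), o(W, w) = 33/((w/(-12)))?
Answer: -1284 + 168*I ≈ -1284.0 + 168.0*I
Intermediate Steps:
o(W, w) = -396/w (o(W, w) = 33/((w*(-1/12))) = 33/((-w/12)) = 33*(-12/w) = -396/w)
p = I (p = sqrt(-1) = I ≈ 1.0*I)
j(R) = I*(-4 + 2*R) (j(R) = (-4 + (R + R))*I = (-4 + 2*R)*I = I*(-4 + 2*R))
-4*((309 + j(-19)) + o(-13, -33)) = -4*((309 + 2*I*(-2 - 19)) - 396/(-33)) = -4*((309 + 2*I*(-21)) - 396*(-1/33)) = -4*((309 - 42*I) + 12) = -4*(321 - 42*I) = -1284 + 168*I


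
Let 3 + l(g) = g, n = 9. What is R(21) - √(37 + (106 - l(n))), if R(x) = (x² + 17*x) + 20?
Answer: 818 - √137 ≈ 806.29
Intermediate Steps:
R(x) = 20 + x² + 17*x
l(g) = -3 + g
R(21) - √(37 + (106 - l(n))) = (20 + 21² + 17*21) - √(37 + (106 - (-3 + 9))) = (20 + 441 + 357) - √(37 + (106 - 1*6)) = 818 - √(37 + (106 - 6)) = 818 - √(37 + 100) = 818 - √137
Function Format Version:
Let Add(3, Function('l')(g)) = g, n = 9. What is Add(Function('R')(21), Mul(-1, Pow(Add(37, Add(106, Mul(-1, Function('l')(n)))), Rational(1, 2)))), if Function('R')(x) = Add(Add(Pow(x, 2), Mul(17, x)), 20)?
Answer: Add(818, Mul(-1, Pow(137, Rational(1, 2)))) ≈ 806.29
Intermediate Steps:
Function('R')(x) = Add(20, Pow(x, 2), Mul(17, x))
Function('l')(g) = Add(-3, g)
Add(Function('R')(21), Mul(-1, Pow(Add(37, Add(106, Mul(-1, Function('l')(n)))), Rational(1, 2)))) = Add(Add(20, Pow(21, 2), Mul(17, 21)), Mul(-1, Pow(Add(37, Add(106, Mul(-1, Add(-3, 9)))), Rational(1, 2)))) = Add(Add(20, 441, 357), Mul(-1, Pow(Add(37, Add(106, Mul(-1, 6))), Rational(1, 2)))) = Add(818, Mul(-1, Pow(Add(37, Add(106, -6)), Rational(1, 2)))) = Add(818, Mul(-1, Pow(Add(37, 100), Rational(1, 2)))) = Add(818, Mul(-1, Pow(137, Rational(1, 2))))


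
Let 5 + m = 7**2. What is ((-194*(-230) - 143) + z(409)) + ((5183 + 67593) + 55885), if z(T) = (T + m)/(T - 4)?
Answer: 23373781/135 ≈ 1.7314e+5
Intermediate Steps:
m = 44 (m = -5 + 7**2 = -5 + 49 = 44)
z(T) = (44 + T)/(-4 + T) (z(T) = (T + 44)/(T - 4) = (44 + T)/(-4 + T))
((-194*(-230) - 143) + z(409)) + ((5183 + 67593) + 55885) = ((-194*(-230) - 143) + (44 + 409)/(-4 + 409)) + ((5183 + 67593) + 55885) = ((44620 - 143) + 453/405) + (72776 + 55885) = (44477 + (1/405)*453) + 128661 = (44477 + 151/135) + 128661 = 6004546/135 + 128661 = 23373781/135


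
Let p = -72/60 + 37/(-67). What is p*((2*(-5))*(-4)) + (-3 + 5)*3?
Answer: -4294/67 ≈ -64.090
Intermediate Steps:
p = -587/335 (p = -72*1/60 + 37*(-1/67) = -6/5 - 37/67 = -587/335 ≈ -1.7522)
p*((2*(-5))*(-4)) + (-3 + 5)*3 = -587*2*(-5)*(-4)/335 + (-3 + 5)*3 = -(-1174)*(-4)/67 + 2*3 = -587/335*40 + 6 = -4696/67 + 6 = -4294/67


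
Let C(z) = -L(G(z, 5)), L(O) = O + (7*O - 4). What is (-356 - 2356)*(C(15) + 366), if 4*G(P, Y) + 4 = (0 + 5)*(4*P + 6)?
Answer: 764784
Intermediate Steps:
G(P, Y) = 13/2 + 5*P (G(P, Y) = -1 + ((0 + 5)*(4*P + 6))/4 = -1 + (5*(6 + 4*P))/4 = -1 + (30 + 20*P)/4 = -1 + (15/2 + 5*P) = 13/2 + 5*P)
L(O) = -4 + 8*O (L(O) = O + (-4 + 7*O) = -4 + 8*O)
C(z) = -48 - 40*z (C(z) = -(-4 + 8*(13/2 + 5*z)) = -(-4 + (52 + 40*z)) = -(48 + 40*z) = -48 - 40*z)
(-356 - 2356)*(C(15) + 366) = (-356 - 2356)*((-48 - 40*15) + 366) = -2712*((-48 - 600) + 366) = -2712*(-648 + 366) = -2712*(-282) = 764784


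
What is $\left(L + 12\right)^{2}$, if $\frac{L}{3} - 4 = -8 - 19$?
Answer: $3249$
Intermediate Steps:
$L = -69$ ($L = 12 + 3 \left(-8 - 19\right) = 12 + 3 \left(-27\right) = 12 - 81 = -69$)
$\left(L + 12\right)^{2} = \left(-69 + 12\right)^{2} = \left(-57\right)^{2} = 3249$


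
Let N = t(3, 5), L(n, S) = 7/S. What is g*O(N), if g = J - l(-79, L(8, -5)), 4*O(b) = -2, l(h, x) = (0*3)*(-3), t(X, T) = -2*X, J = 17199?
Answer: -17199/2 ≈ -8599.5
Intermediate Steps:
N = -6 (N = -2*3 = -6)
l(h, x) = 0 (l(h, x) = 0*(-3) = 0)
O(b) = -½ (O(b) = (¼)*(-2) = -½)
g = 17199 (g = 17199 - 1*0 = 17199 + 0 = 17199)
g*O(N) = 17199*(-½) = -17199/2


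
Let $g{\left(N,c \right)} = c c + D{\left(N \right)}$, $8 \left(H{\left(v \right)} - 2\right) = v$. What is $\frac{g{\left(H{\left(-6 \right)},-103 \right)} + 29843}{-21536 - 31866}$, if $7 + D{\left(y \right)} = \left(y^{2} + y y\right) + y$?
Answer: $- \frac{323595}{427216} \approx -0.75745$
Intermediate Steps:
$D{\left(y \right)} = -7 + y + 2 y^{2}$ ($D{\left(y \right)} = -7 + \left(\left(y^{2} + y y\right) + y\right) = -7 + \left(\left(y^{2} + y^{2}\right) + y\right) = -7 + \left(2 y^{2} + y\right) = -7 + \left(y + 2 y^{2}\right) = -7 + y + 2 y^{2}$)
$H{\left(v \right)} = 2 + \frac{v}{8}$
$g{\left(N,c \right)} = -7 + N + c^{2} + 2 N^{2}$ ($g{\left(N,c \right)} = c c + \left(-7 + N + 2 N^{2}\right) = c^{2} + \left(-7 + N + 2 N^{2}\right) = -7 + N + c^{2} + 2 N^{2}$)
$\frac{g{\left(H{\left(-6 \right)},-103 \right)} + 29843}{-21536 - 31866} = \frac{\left(-7 + \left(2 + \frac{1}{8} \left(-6\right)\right) + \left(-103\right)^{2} + 2 \left(2 + \frac{1}{8} \left(-6\right)\right)^{2}\right) + 29843}{-21536 - 31866} = \frac{\left(-7 + \left(2 - \frac{3}{4}\right) + 10609 + 2 \left(2 - \frac{3}{4}\right)^{2}\right) + 29843}{-53402} = \left(\left(-7 + \frac{5}{4} + 10609 + 2 \left(\frac{5}{4}\right)^{2}\right) + 29843\right) \left(- \frac{1}{53402}\right) = \left(\left(-7 + \frac{5}{4} + 10609 + 2 \cdot \frac{25}{16}\right) + 29843\right) \left(- \frac{1}{53402}\right) = \left(\left(-7 + \frac{5}{4} + 10609 + \frac{25}{8}\right) + 29843\right) \left(- \frac{1}{53402}\right) = \left(\frac{84851}{8} + 29843\right) \left(- \frac{1}{53402}\right) = \frac{323595}{8} \left(- \frac{1}{53402}\right) = - \frac{323595}{427216}$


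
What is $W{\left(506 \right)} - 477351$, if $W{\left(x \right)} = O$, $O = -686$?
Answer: $-478037$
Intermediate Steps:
$W{\left(x \right)} = -686$
$W{\left(506 \right)} - 477351 = -686 - 477351 = -478037$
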